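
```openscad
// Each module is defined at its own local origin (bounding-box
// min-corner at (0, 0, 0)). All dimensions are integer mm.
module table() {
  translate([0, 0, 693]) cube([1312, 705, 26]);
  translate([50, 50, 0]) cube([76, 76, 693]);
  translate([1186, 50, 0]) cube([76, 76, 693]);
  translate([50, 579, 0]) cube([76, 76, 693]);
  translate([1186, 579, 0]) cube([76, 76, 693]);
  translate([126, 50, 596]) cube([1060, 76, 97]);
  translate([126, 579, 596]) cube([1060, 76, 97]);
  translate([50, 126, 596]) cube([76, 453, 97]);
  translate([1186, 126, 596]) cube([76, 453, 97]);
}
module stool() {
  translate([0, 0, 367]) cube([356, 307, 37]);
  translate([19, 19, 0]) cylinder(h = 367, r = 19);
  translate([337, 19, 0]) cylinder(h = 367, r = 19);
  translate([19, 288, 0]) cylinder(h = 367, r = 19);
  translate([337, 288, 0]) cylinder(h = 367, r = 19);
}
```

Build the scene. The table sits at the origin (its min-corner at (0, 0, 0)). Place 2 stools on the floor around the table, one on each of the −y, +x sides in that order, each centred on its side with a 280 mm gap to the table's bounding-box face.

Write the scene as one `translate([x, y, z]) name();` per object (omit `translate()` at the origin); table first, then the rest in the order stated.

table();
translate([478, -587, 0]) stool();
translate([1592, 199, 0]) stool();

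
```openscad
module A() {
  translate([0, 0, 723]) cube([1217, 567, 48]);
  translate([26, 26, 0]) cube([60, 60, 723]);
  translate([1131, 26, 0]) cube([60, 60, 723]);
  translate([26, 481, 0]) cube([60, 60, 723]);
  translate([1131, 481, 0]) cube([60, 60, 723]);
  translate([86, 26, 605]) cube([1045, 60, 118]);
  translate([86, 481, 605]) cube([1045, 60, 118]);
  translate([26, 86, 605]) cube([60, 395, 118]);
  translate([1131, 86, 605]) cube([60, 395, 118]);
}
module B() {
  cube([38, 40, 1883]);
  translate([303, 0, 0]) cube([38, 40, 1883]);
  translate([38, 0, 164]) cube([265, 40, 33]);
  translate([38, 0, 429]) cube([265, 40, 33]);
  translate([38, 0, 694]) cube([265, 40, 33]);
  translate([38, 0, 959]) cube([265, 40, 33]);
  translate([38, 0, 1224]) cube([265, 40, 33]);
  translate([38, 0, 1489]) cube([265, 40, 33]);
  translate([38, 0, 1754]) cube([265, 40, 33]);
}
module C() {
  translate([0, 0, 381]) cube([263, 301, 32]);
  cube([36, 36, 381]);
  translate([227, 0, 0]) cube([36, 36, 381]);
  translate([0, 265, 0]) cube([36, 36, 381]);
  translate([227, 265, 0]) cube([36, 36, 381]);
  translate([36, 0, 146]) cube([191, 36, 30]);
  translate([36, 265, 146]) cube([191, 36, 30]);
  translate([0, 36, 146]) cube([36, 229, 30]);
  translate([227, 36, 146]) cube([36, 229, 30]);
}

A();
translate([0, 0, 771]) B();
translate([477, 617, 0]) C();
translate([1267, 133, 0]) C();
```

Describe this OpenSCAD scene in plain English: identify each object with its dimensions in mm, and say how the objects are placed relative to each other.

A is a table: top 1217 mm (x) × 567 mm (y), 48 mm thick, upper face at z = 771 mm, on four 60×60 mm square legs, each inset 26 mm from the nearest pair of top edges, running from z = 0 to the bottom of the top. Four apron rails, 60 mm thick and 118 mm tall, run between adjacent legs with their top edges flush with the underside of the top and their outer faces flush with the legs' outer faces.

B is a wooden ladder with two side rails of 38×40 mm section and 1883 mm height, set 341 mm apart overall. Between them run 7 rectangular rungs (40 mm deep, 33 mm thick), front faces flush with the rails' −y face. The bottom of the first rung is 164 mm above the floor and each subsequent rung is 265 mm higher than the one below.

C is a four-legged stool. The seat is 263×301 mm, 32 mm thick, top at z = 413 mm. It stands on four square legs, each 36×36 mm in cross-section, from z = 0 to the seat underside, each flush with a corner of the seat. Four stretchers, 36 mm wide and 30 mm tall, connect adjacent legs with their undersides at z = 146 mm, each running between the inner faces of the legs it joins and aligned with the legs' outer faces on the other axis.

The ladder is on top of the table. Two stools sit around the table at the +y, +x sides.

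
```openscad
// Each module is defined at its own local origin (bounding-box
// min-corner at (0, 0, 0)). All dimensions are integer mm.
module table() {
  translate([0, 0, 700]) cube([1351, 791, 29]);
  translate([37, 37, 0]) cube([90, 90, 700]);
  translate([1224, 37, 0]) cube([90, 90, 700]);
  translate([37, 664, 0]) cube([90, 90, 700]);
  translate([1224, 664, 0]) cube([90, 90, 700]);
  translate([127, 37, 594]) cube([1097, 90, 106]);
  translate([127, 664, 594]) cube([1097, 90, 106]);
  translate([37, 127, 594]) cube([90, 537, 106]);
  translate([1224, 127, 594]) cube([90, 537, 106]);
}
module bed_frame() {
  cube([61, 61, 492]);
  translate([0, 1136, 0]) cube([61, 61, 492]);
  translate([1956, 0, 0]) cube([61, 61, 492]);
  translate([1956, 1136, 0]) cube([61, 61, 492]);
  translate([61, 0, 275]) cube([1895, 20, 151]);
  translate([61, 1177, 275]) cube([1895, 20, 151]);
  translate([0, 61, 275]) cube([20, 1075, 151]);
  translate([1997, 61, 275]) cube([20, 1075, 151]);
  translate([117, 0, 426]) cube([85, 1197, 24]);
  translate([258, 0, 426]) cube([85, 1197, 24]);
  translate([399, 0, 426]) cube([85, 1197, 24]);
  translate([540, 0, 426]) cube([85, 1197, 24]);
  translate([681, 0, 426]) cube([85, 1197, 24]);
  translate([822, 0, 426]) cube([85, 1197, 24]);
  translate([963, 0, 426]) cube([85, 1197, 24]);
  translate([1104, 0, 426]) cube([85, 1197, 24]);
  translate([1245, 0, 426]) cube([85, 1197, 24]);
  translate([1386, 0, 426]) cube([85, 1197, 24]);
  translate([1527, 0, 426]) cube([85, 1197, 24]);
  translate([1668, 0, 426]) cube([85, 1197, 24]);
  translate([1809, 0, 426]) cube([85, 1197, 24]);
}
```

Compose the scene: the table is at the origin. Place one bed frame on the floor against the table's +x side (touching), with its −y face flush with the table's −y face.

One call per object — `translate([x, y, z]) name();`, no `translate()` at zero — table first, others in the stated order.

table();
translate([1351, 0, 0]) bed_frame();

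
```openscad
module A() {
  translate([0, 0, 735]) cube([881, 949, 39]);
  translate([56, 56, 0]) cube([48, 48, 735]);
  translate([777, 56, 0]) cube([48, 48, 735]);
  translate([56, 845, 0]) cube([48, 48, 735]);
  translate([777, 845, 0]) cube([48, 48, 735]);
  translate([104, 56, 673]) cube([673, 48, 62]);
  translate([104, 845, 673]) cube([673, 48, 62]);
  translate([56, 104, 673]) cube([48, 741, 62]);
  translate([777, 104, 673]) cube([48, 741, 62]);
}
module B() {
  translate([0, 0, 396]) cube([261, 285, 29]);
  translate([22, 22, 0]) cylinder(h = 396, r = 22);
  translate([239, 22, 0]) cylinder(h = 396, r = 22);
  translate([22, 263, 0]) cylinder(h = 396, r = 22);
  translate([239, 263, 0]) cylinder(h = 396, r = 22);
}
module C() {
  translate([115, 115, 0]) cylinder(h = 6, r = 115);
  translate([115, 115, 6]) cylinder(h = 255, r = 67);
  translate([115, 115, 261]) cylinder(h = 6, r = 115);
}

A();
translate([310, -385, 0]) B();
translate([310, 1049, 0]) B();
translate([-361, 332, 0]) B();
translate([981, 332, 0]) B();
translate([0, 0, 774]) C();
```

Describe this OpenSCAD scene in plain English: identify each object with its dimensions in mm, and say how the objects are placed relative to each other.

A is a table with a 881×949 mm rectangular top, 39 mm thick, top surface at z = 774 mm, supported by four 48×48 mm square legs, each inset 56 mm from the nearest pair of top edges, running from the floor. Four apron rails, 48 mm thick and 62 mm tall, run between adjacent legs with their top edges flush with the underside of the top and their outer faces flush with the legs' outer faces.

B is a four-legged stool. The seat is 261×285 mm, 29 mm thick, top at z = 425 mm. It stands on four round legs, each 44 mm in diameter, from z = 0 to the seat underside, each leg's axis is inset half a diameter from the nearest pair of seat edges (so the leg's bounding box is flush with the corner).

C is a spool: two coaxial disc flanges of radius 115 mm and thickness 6 mm, joined by a core cylinder of radius 67 mm and height 255 mm. The lower flange rests on z = 0 and the three cylinders share a vertical axis.

Four stools sit around the table at the −y, +y, −x, +x sides. The spool is on top of the table.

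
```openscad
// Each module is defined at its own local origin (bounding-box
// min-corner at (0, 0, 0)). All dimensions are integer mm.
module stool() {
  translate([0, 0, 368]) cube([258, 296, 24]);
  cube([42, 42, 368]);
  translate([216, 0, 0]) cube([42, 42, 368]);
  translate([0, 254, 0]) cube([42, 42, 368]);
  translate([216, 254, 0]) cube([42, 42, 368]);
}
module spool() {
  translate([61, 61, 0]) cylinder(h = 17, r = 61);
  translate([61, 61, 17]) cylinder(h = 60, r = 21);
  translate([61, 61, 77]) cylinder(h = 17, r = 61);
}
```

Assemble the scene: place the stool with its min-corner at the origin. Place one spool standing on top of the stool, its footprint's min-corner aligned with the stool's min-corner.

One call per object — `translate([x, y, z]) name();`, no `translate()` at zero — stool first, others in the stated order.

stool();
translate([0, 0, 392]) spool();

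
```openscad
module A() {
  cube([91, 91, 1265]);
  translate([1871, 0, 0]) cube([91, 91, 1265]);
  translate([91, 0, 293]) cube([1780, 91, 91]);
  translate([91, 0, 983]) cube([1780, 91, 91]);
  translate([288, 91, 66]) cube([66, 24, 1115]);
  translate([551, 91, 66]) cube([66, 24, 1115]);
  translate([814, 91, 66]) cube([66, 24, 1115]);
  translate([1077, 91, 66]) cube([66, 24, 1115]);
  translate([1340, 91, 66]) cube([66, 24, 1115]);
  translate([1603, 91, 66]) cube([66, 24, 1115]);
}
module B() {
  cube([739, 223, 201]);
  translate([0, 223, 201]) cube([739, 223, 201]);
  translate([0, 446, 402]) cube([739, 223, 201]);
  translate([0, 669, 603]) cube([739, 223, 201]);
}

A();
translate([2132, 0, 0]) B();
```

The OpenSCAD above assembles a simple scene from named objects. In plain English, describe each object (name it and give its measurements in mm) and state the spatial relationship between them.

A is a fence section. Two 91×91 mm posts, 1265 mm tall, stand on the floor with a clear span of 1780 mm between their inner faces. Two horizontal rails of 91×91 mm section span the gap between the posts with their undersides at z = 293 mm and z = 983 mm, flush with the posts' −y face. 6 pickets, each 66 mm wide, 24 mm thick and 1115 mm tall, are fixed to the +y face of the rails with their bottoms at z = 66 mm, evenly spaced across the span with equal gaps (rounded down to the nearest mm) at the −x end and between each pair — any rounding remainder accumulates at the +x end.

B is a run of 4 identical solid stair steps. Each tread is 739×223 mm and each step block is 201 mm high. Step 1 rests on the floor; step k is offset from step 1 by (k−1)×223 mm in y and (k−1)×201 mm in z.

The staircase is on the floor beside the fence section on its +x side.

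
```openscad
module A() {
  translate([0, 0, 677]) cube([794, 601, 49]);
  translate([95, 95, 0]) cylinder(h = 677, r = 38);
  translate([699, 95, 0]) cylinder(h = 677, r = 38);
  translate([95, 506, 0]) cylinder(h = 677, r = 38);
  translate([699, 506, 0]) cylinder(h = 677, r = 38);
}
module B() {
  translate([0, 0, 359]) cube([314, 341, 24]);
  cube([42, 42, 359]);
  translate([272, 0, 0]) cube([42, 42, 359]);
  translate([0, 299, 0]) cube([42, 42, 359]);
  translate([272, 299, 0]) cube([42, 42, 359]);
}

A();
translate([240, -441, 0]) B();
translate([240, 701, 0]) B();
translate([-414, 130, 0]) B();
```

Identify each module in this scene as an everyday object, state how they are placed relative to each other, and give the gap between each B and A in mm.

A is a table. B is a stool. Three stools sit around the table at the −y, +y, −x sides. The gap between each stool and the table is 100 mm.

Each stool's nearest face is 100 mm from the table's bounding box.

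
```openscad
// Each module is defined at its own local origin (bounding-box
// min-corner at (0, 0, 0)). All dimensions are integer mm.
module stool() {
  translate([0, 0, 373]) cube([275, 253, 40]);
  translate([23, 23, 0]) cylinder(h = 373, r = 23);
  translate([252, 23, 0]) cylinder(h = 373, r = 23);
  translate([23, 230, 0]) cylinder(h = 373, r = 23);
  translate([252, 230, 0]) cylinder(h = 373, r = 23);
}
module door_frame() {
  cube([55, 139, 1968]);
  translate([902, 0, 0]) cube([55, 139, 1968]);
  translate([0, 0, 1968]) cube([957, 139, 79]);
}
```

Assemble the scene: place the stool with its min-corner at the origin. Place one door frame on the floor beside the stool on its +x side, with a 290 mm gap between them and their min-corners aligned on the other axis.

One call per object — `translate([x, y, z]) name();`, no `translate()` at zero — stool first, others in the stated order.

stool();
translate([565, 0, 0]) door_frame();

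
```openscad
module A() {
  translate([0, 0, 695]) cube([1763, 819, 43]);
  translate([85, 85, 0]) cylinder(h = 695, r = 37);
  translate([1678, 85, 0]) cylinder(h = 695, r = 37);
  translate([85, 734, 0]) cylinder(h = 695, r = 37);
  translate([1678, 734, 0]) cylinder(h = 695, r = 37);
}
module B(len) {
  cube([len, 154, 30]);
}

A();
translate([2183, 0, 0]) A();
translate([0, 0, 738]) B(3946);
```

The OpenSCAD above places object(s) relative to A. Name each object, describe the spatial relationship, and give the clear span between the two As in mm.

Second table starts at x = 2183; first ends at x = 1763; clear span = 2183 − 1763 = 420 mm.

A is a table. B is a beam. A beam spans the tops of two tables. The clear span between the two tables is 420 mm.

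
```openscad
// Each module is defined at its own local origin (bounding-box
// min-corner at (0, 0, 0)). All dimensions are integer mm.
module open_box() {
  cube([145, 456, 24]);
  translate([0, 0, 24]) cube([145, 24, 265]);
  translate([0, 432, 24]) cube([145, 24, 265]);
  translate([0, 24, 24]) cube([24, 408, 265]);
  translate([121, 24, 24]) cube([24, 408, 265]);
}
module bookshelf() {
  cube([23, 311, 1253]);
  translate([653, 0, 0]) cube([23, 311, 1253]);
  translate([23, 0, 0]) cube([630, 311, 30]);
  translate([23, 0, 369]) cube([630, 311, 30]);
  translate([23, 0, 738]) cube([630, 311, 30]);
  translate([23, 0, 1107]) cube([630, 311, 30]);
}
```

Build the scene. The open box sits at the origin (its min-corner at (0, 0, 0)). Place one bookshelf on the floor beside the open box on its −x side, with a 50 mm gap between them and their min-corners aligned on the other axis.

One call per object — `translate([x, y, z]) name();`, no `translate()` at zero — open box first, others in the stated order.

open_box();
translate([-726, 0, 0]) bookshelf();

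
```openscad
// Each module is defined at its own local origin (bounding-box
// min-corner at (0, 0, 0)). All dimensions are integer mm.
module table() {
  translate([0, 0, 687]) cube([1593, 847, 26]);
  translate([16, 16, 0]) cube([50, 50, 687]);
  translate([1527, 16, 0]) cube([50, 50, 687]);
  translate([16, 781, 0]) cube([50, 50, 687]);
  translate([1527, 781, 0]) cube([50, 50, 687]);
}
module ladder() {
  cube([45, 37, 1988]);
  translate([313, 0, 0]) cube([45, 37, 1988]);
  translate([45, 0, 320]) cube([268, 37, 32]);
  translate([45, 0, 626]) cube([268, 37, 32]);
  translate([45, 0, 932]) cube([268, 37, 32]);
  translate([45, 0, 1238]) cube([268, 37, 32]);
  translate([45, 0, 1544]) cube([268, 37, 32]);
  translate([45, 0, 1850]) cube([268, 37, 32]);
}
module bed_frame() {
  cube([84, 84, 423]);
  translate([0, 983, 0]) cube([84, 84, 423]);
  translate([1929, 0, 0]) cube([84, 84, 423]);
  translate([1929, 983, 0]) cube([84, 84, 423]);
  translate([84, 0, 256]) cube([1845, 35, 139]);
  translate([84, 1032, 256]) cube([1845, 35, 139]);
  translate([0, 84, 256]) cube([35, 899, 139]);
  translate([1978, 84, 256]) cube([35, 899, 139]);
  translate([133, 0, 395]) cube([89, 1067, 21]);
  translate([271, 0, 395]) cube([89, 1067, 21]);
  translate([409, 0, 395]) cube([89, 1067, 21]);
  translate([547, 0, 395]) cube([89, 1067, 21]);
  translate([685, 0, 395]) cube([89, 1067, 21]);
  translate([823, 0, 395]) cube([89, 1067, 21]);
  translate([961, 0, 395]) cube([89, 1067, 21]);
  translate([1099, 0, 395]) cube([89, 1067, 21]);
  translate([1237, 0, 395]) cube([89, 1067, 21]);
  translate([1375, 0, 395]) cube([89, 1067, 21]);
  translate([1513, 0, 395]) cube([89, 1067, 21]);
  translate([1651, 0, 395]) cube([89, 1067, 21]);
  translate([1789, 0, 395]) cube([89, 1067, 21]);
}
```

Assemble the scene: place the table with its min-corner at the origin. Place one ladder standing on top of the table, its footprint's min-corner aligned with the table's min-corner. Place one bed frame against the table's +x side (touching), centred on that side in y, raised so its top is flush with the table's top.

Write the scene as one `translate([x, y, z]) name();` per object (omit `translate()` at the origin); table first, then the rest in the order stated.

table();
translate([0, 0, 713]) ladder();
translate([1593, -110, 290]) bed_frame();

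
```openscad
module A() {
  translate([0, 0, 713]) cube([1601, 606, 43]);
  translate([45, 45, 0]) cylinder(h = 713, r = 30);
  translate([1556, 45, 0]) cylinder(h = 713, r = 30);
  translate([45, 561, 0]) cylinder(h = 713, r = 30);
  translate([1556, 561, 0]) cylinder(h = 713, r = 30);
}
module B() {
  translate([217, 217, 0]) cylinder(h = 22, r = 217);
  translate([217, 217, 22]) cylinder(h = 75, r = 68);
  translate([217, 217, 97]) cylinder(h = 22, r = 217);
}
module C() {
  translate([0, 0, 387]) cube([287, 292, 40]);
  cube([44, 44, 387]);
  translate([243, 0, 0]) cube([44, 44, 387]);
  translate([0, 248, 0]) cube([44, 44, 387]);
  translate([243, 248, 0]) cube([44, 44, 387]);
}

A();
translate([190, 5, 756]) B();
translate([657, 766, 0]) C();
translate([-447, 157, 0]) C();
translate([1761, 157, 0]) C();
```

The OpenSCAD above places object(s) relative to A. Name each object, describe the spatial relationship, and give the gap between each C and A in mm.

A is a table. B is a spool. C is a stool. The spool is on top of the table. Three stools sit around the table at the +y, −x, +x sides. The gap between each stool and the table is 160 mm.

Each stool's nearest face is 160 mm from the table's bounding box.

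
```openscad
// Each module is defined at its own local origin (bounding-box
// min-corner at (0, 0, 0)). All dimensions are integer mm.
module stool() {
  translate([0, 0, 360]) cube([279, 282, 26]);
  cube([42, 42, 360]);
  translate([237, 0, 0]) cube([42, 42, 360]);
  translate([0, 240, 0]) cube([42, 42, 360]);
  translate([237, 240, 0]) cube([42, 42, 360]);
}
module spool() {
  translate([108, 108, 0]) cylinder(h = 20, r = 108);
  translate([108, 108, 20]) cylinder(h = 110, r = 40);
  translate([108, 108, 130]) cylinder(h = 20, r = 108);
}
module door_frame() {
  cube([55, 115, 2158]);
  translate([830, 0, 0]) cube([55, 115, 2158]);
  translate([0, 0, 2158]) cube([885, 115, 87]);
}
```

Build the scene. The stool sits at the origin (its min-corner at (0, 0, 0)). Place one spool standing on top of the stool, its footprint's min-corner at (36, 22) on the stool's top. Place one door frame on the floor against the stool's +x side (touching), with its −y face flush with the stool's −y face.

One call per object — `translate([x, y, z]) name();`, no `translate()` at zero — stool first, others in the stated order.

stool();
translate([36, 22, 386]) spool();
translate([279, 0, 0]) door_frame();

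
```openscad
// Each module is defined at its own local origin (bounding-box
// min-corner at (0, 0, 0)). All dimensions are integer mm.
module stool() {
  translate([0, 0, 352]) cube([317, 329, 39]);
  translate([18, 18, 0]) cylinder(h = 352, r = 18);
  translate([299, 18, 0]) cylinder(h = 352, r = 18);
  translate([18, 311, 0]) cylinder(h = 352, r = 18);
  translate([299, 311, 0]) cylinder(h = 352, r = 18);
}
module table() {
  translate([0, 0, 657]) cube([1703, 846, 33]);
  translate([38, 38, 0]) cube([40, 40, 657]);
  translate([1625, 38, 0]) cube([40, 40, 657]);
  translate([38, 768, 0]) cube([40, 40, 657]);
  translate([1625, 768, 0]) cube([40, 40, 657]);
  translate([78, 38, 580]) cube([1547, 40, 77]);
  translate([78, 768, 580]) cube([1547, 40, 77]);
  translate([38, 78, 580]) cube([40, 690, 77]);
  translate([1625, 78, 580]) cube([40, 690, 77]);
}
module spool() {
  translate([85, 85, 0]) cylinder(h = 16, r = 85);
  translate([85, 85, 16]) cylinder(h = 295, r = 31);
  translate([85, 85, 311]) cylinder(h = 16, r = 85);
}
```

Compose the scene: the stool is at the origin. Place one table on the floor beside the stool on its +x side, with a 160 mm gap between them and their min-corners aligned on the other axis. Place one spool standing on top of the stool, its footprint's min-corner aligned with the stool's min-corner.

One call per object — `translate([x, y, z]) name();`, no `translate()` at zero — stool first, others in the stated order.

stool();
translate([477, 0, 0]) table();
translate([0, 0, 391]) spool();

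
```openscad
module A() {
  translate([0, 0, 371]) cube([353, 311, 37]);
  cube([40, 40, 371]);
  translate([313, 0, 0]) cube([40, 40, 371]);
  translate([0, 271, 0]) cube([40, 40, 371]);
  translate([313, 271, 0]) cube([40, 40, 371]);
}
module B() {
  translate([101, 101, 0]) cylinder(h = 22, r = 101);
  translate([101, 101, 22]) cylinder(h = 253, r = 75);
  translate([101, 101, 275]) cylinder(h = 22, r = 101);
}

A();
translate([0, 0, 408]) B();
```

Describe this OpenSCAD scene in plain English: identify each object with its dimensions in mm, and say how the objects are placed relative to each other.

A is a simple wooden stool: a rectangular seat 353 mm (x) by 311 mm (y), 37 mm thick, top face at z = 408 mm, on four square legs, each 40×40 mm in cross-section. The legs rest on z = 0, each flush with a corner of the seat.

B is a spool: two coaxial disc flanges of radius 101 mm and thickness 22 mm, joined by a core cylinder of radius 75 mm and height 253 mm. The lower flange rests on z = 0 and the three cylinders share a vertical axis.

The spool is on top of the stool.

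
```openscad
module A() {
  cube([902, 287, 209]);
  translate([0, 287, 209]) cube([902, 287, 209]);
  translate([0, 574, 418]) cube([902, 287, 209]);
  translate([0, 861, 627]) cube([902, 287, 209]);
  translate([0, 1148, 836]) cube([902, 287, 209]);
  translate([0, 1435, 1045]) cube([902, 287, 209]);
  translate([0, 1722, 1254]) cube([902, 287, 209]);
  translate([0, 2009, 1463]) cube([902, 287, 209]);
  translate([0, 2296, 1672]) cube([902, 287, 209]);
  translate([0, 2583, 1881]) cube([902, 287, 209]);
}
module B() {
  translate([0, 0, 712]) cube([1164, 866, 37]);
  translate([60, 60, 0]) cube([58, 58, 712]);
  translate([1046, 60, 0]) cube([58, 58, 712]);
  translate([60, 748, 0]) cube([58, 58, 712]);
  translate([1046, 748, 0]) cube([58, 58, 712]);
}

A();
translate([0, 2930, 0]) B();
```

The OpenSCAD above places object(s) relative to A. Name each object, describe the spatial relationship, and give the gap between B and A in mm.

The table's nearest face is 60 mm from the staircase's +y face.

A is a staircase. B is a table. The table is on the floor beside the staircase on its +y side. The gap between the table and the staircase is 60 mm.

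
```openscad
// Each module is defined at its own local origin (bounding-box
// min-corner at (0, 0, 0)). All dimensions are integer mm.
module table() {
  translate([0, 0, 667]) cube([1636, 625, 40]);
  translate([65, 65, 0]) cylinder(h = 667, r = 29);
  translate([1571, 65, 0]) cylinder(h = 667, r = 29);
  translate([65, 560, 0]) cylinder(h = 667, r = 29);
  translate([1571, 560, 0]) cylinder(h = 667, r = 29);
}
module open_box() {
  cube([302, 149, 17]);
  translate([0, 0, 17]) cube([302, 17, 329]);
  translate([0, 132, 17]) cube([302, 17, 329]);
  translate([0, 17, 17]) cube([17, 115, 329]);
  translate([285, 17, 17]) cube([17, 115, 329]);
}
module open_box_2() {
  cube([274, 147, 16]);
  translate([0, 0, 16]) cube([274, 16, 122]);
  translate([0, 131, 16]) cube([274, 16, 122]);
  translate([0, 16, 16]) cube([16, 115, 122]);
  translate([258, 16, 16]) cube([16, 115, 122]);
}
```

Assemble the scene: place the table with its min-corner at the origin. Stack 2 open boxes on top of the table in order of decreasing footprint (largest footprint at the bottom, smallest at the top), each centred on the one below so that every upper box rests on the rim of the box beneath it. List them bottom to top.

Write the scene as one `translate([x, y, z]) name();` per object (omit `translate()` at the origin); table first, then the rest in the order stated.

table();
translate([667, 238, 707]) open_box();
translate([681, 239, 1053]) open_box_2();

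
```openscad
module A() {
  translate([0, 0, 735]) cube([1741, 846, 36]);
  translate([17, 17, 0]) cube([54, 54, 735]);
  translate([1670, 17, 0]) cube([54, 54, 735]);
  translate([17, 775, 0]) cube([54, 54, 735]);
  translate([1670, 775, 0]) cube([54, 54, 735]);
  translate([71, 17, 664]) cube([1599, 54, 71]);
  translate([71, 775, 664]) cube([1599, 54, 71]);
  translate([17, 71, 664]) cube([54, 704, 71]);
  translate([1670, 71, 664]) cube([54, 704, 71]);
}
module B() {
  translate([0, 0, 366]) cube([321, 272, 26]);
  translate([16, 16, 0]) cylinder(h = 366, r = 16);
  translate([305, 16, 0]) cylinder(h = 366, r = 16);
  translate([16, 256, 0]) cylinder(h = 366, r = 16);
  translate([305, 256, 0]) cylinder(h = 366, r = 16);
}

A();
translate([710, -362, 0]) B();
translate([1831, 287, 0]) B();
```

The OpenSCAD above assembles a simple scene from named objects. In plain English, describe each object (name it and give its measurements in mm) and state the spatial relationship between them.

A is a rectangular dining table. The top is 1741×846×36 mm with its upper surface at z = 771 mm. It stands on four 54×54 mm square legs, each inset 17 mm from the nearest pair of top edges, running from the floor to the underside of the top. Four apron rails, 54 mm thick and 71 mm tall, run between adjacent legs with their top edges flush with the underside of the top and their outer faces flush with the legs' outer faces.

B is a four-legged stool. The seat is 321×272 mm, 26 mm thick, top at z = 392 mm. It stands on four round legs, each 32 mm in diameter, from z = 0 to the seat underside, each leg's axis is inset half a diameter from the nearest pair of seat edges (so the leg's bounding box is flush with the corner).

Two stools sit around the table at the −y, +x sides.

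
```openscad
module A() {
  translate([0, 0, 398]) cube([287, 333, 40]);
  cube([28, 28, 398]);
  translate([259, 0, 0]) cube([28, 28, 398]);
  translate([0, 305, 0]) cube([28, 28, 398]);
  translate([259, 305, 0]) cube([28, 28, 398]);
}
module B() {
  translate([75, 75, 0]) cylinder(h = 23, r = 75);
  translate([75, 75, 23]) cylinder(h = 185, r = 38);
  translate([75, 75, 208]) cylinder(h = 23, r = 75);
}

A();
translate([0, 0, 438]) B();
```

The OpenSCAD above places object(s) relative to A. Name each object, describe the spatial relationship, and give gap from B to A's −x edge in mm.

The spool's min-x is at 0; the stool's min-x is 0; gap = 0 mm.

A is a stool. B is a spool. The spool is on top of the stool. The gap from the spool to the stool's −x edge is 0 mm.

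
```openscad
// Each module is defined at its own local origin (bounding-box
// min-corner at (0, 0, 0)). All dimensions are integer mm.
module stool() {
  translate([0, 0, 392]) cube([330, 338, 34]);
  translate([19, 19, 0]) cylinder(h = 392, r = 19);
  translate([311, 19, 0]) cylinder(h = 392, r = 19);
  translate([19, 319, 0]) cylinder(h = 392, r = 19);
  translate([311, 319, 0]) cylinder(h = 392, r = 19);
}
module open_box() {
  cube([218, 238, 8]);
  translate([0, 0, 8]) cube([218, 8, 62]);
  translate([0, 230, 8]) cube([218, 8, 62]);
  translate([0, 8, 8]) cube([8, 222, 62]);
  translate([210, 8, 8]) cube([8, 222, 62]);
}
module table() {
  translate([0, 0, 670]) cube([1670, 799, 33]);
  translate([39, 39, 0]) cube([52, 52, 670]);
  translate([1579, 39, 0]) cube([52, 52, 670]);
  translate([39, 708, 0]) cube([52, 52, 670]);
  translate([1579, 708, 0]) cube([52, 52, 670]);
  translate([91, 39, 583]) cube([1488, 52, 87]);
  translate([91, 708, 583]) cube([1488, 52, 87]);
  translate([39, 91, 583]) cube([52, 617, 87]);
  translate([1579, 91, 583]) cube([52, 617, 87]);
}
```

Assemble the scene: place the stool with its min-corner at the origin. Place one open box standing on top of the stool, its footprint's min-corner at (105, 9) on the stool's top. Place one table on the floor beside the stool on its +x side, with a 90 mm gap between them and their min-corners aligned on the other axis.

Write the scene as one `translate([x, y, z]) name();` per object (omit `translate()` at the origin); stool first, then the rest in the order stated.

stool();
translate([105, 9, 426]) open_box();
translate([420, 0, 0]) table();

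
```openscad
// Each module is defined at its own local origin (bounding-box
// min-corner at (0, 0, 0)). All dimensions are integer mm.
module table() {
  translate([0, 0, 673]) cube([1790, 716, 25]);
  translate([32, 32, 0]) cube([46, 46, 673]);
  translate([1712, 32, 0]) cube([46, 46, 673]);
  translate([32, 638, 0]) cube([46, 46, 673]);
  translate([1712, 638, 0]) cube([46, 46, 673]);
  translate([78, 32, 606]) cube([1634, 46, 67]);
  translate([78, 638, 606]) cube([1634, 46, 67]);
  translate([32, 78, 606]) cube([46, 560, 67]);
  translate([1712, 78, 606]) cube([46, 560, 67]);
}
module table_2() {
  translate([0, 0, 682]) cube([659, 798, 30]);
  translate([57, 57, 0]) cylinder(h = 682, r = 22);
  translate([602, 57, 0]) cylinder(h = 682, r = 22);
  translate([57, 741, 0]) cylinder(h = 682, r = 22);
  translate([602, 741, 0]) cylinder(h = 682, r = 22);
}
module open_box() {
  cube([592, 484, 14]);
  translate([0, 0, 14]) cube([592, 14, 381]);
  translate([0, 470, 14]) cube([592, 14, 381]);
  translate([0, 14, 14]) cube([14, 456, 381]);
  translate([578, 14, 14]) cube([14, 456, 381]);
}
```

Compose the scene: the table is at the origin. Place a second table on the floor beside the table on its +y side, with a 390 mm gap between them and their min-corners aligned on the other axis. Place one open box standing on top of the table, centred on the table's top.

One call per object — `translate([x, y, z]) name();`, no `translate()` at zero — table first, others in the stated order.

table();
translate([0, 1106, 0]) table_2();
translate([599, 116, 698]) open_box();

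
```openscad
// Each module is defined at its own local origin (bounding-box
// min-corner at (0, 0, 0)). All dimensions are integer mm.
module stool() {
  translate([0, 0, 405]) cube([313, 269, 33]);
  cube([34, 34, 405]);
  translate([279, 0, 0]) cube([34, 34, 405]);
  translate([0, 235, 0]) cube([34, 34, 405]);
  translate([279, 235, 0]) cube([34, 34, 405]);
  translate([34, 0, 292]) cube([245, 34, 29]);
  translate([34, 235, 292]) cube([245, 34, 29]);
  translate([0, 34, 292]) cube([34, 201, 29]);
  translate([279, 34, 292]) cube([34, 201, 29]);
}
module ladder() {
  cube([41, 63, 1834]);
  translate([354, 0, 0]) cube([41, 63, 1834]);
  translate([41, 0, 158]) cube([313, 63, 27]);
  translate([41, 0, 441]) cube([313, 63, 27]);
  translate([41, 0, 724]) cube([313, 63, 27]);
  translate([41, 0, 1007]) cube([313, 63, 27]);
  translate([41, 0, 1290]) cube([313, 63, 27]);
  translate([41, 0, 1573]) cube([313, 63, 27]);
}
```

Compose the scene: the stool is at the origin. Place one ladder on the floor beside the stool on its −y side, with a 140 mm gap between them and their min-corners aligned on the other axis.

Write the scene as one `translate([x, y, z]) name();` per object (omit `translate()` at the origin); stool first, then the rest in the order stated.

stool();
translate([0, -203, 0]) ladder();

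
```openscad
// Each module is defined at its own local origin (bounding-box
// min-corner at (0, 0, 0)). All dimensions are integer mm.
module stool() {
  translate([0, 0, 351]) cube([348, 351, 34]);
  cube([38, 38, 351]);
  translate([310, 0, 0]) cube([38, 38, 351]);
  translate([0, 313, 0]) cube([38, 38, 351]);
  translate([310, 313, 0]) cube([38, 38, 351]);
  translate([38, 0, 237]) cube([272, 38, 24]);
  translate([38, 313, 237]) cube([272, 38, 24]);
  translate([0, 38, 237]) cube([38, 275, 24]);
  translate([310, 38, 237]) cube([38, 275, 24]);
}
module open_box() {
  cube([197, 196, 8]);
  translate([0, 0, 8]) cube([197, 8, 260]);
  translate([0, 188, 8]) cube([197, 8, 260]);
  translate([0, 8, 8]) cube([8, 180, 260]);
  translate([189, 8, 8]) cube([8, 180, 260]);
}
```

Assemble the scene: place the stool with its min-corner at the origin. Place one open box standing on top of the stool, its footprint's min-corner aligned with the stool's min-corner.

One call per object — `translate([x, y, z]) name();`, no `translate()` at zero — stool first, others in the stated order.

stool();
translate([0, 0, 385]) open_box();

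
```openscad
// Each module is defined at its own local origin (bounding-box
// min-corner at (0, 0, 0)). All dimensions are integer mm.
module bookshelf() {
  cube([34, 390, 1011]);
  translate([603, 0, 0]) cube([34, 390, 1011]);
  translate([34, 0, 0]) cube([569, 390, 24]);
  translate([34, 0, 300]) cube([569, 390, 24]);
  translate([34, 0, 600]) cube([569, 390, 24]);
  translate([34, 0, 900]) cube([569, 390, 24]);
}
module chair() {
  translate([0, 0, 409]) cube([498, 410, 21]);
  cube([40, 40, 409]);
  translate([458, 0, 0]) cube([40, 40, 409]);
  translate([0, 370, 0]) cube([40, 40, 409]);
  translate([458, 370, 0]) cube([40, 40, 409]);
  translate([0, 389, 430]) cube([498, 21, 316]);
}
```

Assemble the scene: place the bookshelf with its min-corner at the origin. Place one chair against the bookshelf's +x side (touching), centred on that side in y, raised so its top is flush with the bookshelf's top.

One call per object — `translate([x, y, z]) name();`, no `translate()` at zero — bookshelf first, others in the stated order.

bookshelf();
translate([637, -10, 265]) chair();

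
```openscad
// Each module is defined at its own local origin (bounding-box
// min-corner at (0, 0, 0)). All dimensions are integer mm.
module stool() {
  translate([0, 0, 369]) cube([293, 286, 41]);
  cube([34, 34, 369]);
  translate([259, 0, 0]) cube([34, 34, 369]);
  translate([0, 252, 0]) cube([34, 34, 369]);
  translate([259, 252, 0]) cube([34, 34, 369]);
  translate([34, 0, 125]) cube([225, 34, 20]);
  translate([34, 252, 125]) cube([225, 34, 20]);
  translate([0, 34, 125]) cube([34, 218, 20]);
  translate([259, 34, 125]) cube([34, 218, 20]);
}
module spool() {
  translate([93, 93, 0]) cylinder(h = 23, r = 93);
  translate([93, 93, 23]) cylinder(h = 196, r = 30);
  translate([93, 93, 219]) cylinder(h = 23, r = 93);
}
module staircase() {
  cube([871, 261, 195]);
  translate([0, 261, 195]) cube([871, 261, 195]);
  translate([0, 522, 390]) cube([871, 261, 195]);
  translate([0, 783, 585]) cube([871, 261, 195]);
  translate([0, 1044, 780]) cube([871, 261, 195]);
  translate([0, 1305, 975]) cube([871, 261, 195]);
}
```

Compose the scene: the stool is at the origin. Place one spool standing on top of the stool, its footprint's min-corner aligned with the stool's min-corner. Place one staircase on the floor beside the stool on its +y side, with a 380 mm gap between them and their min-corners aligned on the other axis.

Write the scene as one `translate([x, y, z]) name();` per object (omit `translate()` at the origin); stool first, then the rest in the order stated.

stool();
translate([0, 0, 410]) spool();
translate([0, 666, 0]) staircase();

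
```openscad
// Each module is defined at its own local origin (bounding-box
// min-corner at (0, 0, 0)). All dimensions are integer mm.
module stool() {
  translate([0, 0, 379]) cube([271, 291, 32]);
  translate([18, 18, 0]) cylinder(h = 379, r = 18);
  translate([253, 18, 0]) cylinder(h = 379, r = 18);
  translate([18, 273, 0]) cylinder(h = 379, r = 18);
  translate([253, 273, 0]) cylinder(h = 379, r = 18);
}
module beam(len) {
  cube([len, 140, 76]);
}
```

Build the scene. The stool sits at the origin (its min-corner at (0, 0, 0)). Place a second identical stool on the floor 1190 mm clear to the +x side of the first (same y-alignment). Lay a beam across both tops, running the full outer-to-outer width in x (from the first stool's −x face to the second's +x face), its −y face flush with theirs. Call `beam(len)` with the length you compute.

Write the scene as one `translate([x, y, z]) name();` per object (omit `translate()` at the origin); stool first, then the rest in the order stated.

stool();
translate([1461, 0, 0]) stool();
translate([0, 0, 411]) beam(1732);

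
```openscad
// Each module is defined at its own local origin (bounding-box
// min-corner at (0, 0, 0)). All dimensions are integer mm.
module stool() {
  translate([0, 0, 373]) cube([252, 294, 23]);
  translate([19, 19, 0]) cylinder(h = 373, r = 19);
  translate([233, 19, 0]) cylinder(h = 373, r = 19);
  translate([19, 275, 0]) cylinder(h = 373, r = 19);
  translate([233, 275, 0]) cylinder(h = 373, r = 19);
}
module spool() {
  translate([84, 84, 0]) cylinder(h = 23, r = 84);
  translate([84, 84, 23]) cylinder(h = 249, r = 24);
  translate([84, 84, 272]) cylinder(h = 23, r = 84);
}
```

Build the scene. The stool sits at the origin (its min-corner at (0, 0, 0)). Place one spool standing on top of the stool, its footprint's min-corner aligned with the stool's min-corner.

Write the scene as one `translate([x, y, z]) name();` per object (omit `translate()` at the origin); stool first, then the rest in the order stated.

stool();
translate([0, 0, 396]) spool();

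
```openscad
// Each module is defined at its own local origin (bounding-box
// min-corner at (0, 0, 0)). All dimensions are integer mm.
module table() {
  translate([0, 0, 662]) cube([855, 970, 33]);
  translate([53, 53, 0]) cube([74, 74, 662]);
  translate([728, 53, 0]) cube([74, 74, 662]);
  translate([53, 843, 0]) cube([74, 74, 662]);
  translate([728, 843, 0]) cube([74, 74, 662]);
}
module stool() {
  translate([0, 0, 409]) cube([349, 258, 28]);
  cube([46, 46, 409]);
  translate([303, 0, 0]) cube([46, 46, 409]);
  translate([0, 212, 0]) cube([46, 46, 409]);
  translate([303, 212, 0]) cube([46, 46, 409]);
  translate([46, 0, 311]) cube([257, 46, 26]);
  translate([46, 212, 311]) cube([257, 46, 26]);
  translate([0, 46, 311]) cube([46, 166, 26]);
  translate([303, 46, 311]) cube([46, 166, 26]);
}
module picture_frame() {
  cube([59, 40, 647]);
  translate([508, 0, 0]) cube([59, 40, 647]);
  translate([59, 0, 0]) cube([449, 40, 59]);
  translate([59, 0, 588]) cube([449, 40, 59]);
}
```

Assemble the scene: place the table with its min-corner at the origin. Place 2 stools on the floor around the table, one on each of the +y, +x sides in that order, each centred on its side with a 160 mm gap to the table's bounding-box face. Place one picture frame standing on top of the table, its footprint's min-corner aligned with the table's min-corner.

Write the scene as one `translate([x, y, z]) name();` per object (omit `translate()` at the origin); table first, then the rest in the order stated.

table();
translate([253, 1130, 0]) stool();
translate([1015, 356, 0]) stool();
translate([0, 0, 695]) picture_frame();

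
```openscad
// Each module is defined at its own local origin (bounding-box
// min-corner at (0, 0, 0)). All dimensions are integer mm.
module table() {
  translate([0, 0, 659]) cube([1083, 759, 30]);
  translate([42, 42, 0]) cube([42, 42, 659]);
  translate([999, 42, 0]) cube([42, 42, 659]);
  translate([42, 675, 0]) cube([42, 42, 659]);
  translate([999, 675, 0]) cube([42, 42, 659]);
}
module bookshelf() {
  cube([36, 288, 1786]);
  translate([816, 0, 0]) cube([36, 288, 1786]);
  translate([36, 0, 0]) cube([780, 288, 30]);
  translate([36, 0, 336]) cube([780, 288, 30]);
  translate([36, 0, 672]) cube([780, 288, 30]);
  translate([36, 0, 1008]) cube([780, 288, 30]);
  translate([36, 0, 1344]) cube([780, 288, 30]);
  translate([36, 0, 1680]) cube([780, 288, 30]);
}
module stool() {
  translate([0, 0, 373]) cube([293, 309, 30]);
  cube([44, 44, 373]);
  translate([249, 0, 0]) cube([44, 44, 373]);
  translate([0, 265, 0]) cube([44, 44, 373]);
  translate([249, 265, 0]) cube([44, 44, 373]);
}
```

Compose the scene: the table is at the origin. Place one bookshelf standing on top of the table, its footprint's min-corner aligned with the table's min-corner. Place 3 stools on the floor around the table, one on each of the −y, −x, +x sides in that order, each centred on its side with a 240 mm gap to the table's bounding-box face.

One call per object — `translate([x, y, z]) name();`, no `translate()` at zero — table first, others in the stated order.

table();
translate([0, 0, 689]) bookshelf();
translate([395, -549, 0]) stool();
translate([-533, 225, 0]) stool();
translate([1323, 225, 0]) stool();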